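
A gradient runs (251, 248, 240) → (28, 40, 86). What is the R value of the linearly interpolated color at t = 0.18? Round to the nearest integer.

211

R = 251 + 0.18 × (28 − 251) = 210.86 → 211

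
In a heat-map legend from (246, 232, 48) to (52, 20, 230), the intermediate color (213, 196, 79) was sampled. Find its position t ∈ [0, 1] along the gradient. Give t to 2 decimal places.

Invert the lerp on the G channel (largest span, 212): t = (196 − 232) / (20 − 232) = -36/-212 = 0.16981.
Check on R: (213 − 246)/(52 − 246) = 0.1701 ✓

0.17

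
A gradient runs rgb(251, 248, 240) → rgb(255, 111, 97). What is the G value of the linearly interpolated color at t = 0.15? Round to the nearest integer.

G = 248 + 0.15 × (111 − 248) = 227.45 → 227

227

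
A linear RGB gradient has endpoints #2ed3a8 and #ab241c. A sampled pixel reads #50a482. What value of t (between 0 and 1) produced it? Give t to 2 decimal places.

0.27

Invert the lerp on the G channel (largest span, 175): t = (164 − 211) / (36 − 211) = -47/-175 = 0.26857.
Check on R: (80 − 46)/(171 − 46) = 0.272 ✓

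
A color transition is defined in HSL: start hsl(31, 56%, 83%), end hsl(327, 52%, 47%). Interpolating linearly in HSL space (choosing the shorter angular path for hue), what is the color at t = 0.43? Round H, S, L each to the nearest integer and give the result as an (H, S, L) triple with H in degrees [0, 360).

Hue: 327 − 31 = 296°, but |296| > 180 so the shorter arc goes the other way: Δh = 296 − 360 = -64°.
H = 31 + 0.43 × (-64) = 3.48 → 3°
S = 56 + 0.43 × (52 − 56) = 54.28 → 54%
L = 83 + 0.43 × (47 − 83) = 67.52 → 68%

(3, 54, 68)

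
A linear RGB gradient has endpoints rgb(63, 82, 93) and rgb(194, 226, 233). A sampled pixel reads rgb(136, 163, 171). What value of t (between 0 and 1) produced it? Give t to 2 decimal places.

Invert the lerp on the G channel (largest span, 144): t = (163 − 82) / (226 − 82) = 81/144 = 0.5625.
Check on R: (136 − 63)/(194 − 63) = 0.5573 ✓

0.56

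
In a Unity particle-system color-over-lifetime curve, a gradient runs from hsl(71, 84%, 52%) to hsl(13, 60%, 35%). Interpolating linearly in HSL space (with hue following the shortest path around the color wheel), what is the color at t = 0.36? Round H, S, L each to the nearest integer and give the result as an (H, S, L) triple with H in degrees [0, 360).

Hue arc: Δh = 13 − 71 = -58° (|Δh| ≤ 180, already the shorter path).
H = 71 + 0.36 × (-58) = 50.12 → 50°
S = 84 + 0.36 × (60 − 84) = 75.36 → 75%
L = 52 + 0.36 × (35 − 52) = 45.88 → 46%

(50, 75, 46)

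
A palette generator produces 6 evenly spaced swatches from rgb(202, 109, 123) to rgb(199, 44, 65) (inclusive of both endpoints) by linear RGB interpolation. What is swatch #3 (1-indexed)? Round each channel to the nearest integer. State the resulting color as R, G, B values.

With 6 swatches and endpoints inclusive, swatch 3 sits at t = (3 − 1)/(6 − 1) = 2/5 ≈ 0.4.
R = 202 + 0.4 × (199 − 202) = 200.8 → 201
G = 109 + 0.4 × (44 − 109) = 83 → 83
B = 123 + 0.4 × (65 − 123) = 99.8 → 100

(201, 83, 100)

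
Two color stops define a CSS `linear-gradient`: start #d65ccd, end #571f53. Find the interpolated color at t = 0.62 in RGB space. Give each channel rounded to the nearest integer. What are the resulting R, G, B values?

(135, 54, 129)

#d65ccd → (214, 92, 205); #571f53 → (87, 31, 83).
R = 214 + 0.62 × (87 − 214) = 214 + 0.62 × -127 = 135.26 → 135
G = 92 + 0.62 × (31 − 92) = 92 + 0.62 × -61 = 54.18 → 54
B = 205 + 0.62 × (83 − 205) = 205 + 0.62 × -122 = 129.36 → 129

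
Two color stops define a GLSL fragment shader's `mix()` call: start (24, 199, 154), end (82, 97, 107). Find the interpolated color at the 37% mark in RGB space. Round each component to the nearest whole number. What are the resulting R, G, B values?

(45, 161, 137)

37% corresponds to t = 0.37.
R = 24 + 0.37 × (82 − 24) = 24 + 0.37 × 58 = 45.46 → 45
G = 199 + 0.37 × (97 − 199) = 199 + 0.37 × -102 = 161.26 → 161
B = 154 + 0.37 × (107 − 154) = 154 + 0.37 × -47 = 136.61 → 137
So the blended color is (45, 161, 137), about #2da189.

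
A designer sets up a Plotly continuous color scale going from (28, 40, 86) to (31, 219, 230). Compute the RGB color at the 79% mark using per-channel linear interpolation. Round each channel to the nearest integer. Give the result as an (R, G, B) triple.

79% corresponds to t = 0.79.
R = 28 + 0.79 × (31 − 28) = 28 + 0.79 × 3 = 30.37 → 30
G = 40 + 0.79 × (219 − 40) = 40 + 0.79 × 179 = 181.41 → 181
B = 86 + 0.79 × (230 − 86) = 86 + 0.79 × 144 = 199.76 → 200
So the blended color is (30, 181, 200), about #1eb5c8.

(30, 181, 200)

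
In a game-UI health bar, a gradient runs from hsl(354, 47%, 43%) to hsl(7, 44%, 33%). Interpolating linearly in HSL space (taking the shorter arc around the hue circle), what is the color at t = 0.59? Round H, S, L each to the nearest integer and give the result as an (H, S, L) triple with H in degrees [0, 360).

(2, 45, 37)

Hue: 7 − 354 = -347°, but |-347| > 180 so the shorter arc goes the other way: Δh = -347 + 360 = 13°.
H = 354 + 0.59 × (13) = 361.67 → 362 → 362 mod 360 = 2°
S = 47 + 0.59 × (44 − 47) = 45.23 → 45%
L = 43 + 0.59 × (33 − 43) = 37.1 → 37%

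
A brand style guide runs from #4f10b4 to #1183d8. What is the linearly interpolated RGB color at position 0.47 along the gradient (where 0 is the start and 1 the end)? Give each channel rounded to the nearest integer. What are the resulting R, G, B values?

#4f10b4 → (79, 16, 180); #1183d8 → (17, 131, 216).
R = 79 + 0.47 × (17 − 79) = 79 + 0.47 × -62 = 49.86 → 50
G = 16 + 0.47 × (131 − 16) = 16 + 0.47 × 115 = 70.05 → 70
B = 180 + 0.47 × (216 − 180) = 180 + 0.47 × 36 = 196.92 → 197

(50, 70, 197)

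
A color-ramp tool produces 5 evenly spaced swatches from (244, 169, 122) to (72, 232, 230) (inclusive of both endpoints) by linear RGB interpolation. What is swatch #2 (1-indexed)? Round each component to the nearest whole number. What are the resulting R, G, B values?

With 5 swatches and endpoints inclusive, swatch 2 sits at t = (2 − 1)/(5 − 1) = 1/4 ≈ 0.25.
R = 244 + 0.25 × (72 − 244) = 201 → 201
G = 169 + 0.25 × (232 − 169) = 184.75 → 185
B = 122 + 0.25 × (230 − 122) = 149 → 149

(201, 185, 149)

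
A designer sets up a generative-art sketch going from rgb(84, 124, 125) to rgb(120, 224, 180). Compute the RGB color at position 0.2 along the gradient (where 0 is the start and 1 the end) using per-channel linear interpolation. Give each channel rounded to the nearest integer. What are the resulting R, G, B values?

(91, 144, 136)

R = 84 + 0.2 × (120 − 84) = 84 + 0.2 × 36 = 91.2 → 91
G = 124 + 0.2 × (224 − 124) = 124 + 0.2 × 100 = 144 → 144
B = 125 + 0.2 × (180 − 125) = 125 + 0.2 × 55 = 136 → 136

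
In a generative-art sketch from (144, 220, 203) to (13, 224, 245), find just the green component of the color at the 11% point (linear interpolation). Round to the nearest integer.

G = 220 + 0.11 × (224 − 220) = 220.44 → 220

220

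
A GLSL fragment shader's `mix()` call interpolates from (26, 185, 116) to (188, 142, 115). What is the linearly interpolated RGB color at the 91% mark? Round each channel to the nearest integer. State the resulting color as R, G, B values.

91% corresponds to t = 0.91.
R = 26 + 0.91 × (188 − 26) = 26 + 0.91 × 162 = 173.42 → 173
G = 185 + 0.91 × (142 − 185) = 185 + 0.91 × -43 = 145.87 → 146
B = 116 + 0.91 × (115 − 116) = 116 + 0.91 × -1 = 115.09 → 115

(173, 146, 115)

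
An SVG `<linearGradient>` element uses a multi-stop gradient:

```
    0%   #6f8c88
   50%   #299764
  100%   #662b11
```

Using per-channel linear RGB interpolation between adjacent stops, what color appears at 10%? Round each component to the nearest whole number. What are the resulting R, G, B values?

10% lies between the 0% and 50% stops, so the local fraction is t = (10 − 0)/(50 − 0) = 10/50 ≈ 0.2.
#6f8c88 → (111, 140, 136); #299764 → (41, 151, 100).
R = 111 + 0.2 × (41 − 111) = 97 → 97
G = 140 + 0.2 × (151 − 140) = 142.2 → 142
B = 136 + 0.2 × (100 − 136) = 128.8 → 129

(97, 142, 129)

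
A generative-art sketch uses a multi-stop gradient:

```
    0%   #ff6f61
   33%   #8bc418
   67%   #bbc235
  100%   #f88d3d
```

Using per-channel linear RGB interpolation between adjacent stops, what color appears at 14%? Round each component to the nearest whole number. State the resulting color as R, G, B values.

14% lies between the 0% and 33% stops, so the local fraction is t = (14 − 0)/(33 − 0) = 14/33 ≈ 0.4242.
#ff6f61 → (255, 111, 97); #8bc418 → (139, 196, 24).
R = 255 + 0.4242 × (139 − 255) = 205.793 → 206
G = 111 + 0.4242 × (196 − 111) = 147.057 → 147
B = 97 + 0.4242 × (24 − 97) = 66.033 → 66

(206, 147, 66)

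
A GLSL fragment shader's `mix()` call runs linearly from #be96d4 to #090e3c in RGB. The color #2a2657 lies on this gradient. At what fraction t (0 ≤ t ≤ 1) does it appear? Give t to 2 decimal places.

Invert the lerp on the R channel (largest span, 181): t = (42 − 190) / (9 − 190) = -148/-181 = 0.81768.
Check on G: (38 − 150)/(14 − 150) = 0.8235 ✓

0.82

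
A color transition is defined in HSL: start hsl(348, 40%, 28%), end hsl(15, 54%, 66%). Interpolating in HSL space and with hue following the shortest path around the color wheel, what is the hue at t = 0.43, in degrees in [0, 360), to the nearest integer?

0

Hue: 15 − 348 = -333°, but |-333| > 180 so the shorter arc goes the other way: Δh = -333 + 360 = 27°.
H = 348 + 0.43 × (27) = 359.61 → 360 → 360 mod 360 = 0°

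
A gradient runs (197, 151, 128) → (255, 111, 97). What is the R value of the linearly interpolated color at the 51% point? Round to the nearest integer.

227

R = 197 + 0.51 × (255 − 197) = 226.58 → 227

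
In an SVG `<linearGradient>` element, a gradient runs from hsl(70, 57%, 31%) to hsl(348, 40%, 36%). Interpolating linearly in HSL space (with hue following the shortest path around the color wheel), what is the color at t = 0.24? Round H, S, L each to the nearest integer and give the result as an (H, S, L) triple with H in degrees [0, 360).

Hue: 348 − 70 = 278°, but |278| > 180 so the shorter arc goes the other way: Δh = 278 − 360 = -82°.
H = 70 + 0.24 × (-82) = 50.32 → 50°
S = 57 + 0.24 × (40 − 57) = 52.92 → 53%
L = 31 + 0.24 × (36 − 31) = 32.2 → 32%

(50, 53, 32)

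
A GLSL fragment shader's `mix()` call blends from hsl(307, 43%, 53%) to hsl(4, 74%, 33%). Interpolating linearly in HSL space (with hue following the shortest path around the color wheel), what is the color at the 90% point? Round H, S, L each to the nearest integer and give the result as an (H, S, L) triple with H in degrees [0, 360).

Hue: 4 − 307 = -303°, but |-303| > 180 so the shorter arc goes the other way: Δh = -303 + 360 = 57°.
H = 307 + 0.9 × (57) = 358.3 → 358°
S = 43 + 0.9 × (74 − 43) = 70.9 → 71%
L = 53 + 0.9 × (33 − 53) = 35 → 35%

(358, 71, 35)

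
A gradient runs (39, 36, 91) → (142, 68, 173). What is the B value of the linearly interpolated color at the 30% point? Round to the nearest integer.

116

B = 91 + 0.3 × (173 − 91) = 115.6 → 116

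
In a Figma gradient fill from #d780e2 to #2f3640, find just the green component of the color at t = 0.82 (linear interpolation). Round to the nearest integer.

G₁ = 128 (from #d780e2), G₂ = 54 (from #2f3640).
G = 128 + 0.82 × (54 − 128) = 67.32 → 67

67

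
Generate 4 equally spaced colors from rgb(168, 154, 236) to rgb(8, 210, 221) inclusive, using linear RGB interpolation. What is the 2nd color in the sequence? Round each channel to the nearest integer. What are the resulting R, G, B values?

With 4 swatches and endpoints inclusive, swatch 2 sits at t = (2 − 1)/(4 − 1) = 1/3 ≈ 0.3333.
R = 168 + 0.3333 × (8 − 168) = 114.672 → 115
G = 154 + 0.3333 × (210 − 154) = 172.665 → 173
B = 236 + 0.3333 × (221 − 236) = 231 → 231

(115, 173, 231)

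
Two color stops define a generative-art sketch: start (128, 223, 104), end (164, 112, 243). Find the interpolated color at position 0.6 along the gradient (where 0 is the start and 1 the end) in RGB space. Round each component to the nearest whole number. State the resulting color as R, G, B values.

(150, 156, 187)

R = 128 + 0.6 × (164 − 128) = 128 + 0.6 × 36 = 149.6 → 150
G = 223 + 0.6 × (112 − 223) = 223 + 0.6 × -111 = 156.4 → 156
B = 104 + 0.6 × (243 − 104) = 104 + 0.6 × 139 = 187.4 → 187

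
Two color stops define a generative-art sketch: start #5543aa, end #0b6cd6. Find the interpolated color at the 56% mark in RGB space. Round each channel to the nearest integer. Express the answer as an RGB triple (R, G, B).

#5543aa → (85, 67, 170); #0b6cd6 → (11, 108, 214).
56% corresponds to t = 0.56.
R = 85 + 0.56 × (11 − 85) = 85 + 0.56 × -74 = 43.56 → 44
G = 67 + 0.56 × (108 − 67) = 67 + 0.56 × 41 = 89.96 → 90
B = 170 + 0.56 × (214 − 170) = 170 + 0.56 × 44 = 194.64 → 195

(44, 90, 195)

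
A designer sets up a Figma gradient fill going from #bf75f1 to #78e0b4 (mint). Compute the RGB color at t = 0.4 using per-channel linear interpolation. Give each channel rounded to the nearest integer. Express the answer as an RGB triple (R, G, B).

#bf75f1 → (191, 117, 241); #78e0b4 → (120, 224, 180).
R = 191 + 0.4 × (120 − 191) = 191 + 0.4 × -71 = 162.6 → 163
G = 117 + 0.4 × (224 − 117) = 117 + 0.4 × 107 = 159.8 → 160
B = 241 + 0.4 × (180 − 241) = 241 + 0.4 × -61 = 216.6 → 217

(163, 160, 217)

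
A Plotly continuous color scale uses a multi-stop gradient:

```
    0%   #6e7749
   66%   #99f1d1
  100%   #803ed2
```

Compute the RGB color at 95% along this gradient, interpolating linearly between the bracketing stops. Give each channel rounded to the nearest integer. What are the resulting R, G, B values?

(132, 88, 210)

95% lies between the 66% and 100% stops, so the local fraction is t = (95 − 66)/(100 − 66) = 29/34 ≈ 0.8529.
#99f1d1 → (153, 241, 209); #803ed2 → (128, 62, 210).
R = 153 + 0.8529 × (128 − 153) = 131.678 → 132
G = 241 + 0.8529 × (62 − 241) = 88.331 → 88
B = 209 + 0.8529 × (210 − 209) = 209.853 → 210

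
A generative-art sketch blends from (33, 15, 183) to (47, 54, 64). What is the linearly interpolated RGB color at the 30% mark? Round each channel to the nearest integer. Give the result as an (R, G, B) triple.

30% corresponds to t = 0.3.
R = 33 + 0.3 × (47 − 33) = 33 + 0.3 × 14 = 37.2 → 37
G = 15 + 0.3 × (54 − 15) = 15 + 0.3 × 39 = 26.7 → 27
B = 183 + 0.3 × (64 − 183) = 183 + 0.3 × -119 = 147.3 → 147
So the blended color is (37, 27, 147), about #251b93.

(37, 27, 147)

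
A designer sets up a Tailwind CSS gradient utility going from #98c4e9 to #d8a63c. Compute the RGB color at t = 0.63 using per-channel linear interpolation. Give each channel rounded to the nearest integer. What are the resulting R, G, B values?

(192, 177, 124)

#98c4e9 → (152, 196, 233); #d8a63c → (216, 166, 60).
R = 152 + 0.63 × (216 − 152) = 152 + 0.63 × 64 = 192.32 → 192
G = 196 + 0.63 × (166 − 196) = 196 + 0.63 × -30 = 177.1 → 177
B = 233 + 0.63 × (60 − 233) = 233 + 0.63 × -173 = 124.01 → 124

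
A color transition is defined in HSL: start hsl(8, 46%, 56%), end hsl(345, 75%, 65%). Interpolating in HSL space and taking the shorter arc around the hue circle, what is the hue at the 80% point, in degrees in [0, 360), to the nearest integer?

350

Hue: 345 − 8 = 337°, but |337| > 180 so the shorter arc goes the other way: Δh = 337 − 360 = -23°.
H = 8 + 0.8 × (-23) = -10.4 → -10 → -10 mod 360 = 350°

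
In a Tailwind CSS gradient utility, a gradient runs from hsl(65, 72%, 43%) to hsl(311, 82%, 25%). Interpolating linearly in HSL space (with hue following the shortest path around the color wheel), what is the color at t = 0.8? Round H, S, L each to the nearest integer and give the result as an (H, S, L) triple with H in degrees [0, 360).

(334, 80, 29)

Hue: 311 − 65 = 246°, but |246| > 180 so the shorter arc goes the other way: Δh = 246 − 360 = -114°.
H = 65 + 0.8 × (-114) = -26.2 → -26 → -26 mod 360 = 334°
S = 72 + 0.8 × (82 − 72) = 80 → 80%
L = 43 + 0.8 × (25 − 43) = 28.6 → 29%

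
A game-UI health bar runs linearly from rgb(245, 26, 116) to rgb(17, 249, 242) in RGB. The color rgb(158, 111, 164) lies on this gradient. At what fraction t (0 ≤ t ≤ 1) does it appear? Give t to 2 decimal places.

0.38

Invert the lerp on the R channel (largest span, 228): t = (158 − 245) / (17 − 245) = -87/-228 = 0.38158.
Check on G: (111 − 26)/(249 − 26) = 0.3812 ✓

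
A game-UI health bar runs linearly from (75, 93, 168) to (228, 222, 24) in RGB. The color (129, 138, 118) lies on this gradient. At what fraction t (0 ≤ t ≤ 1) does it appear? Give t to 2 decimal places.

0.35

Invert the lerp on the R channel (largest span, 153): t = (129 − 75) / (228 − 75) = 54/153 = 0.35294.
Check on G: (138 − 93)/(222 − 93) = 0.3488 ✓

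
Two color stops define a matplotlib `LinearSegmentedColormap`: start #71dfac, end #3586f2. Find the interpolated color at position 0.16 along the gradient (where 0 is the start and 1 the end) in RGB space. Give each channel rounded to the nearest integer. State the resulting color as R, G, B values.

#71dfac → (113, 223, 172); #3586f2 → (53, 134, 242).
R = 113 + 0.16 × (53 − 113) = 113 + 0.16 × -60 = 103.4 → 103
G = 223 + 0.16 × (134 − 223) = 223 + 0.16 × -89 = 208.76 → 209
B = 172 + 0.16 × (242 − 172) = 172 + 0.16 × 70 = 183.2 → 183

(103, 209, 183)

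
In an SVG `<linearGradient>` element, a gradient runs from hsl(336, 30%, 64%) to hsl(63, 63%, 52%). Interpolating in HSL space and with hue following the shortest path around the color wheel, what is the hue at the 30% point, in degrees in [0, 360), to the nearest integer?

2

Hue: 63 − 336 = -273°, but |-273| > 180 so the shorter arc goes the other way: Δh = -273 + 360 = 87°.
H = 336 + 0.3 × (87) = 362.1 → 362 → 362 mod 360 = 2°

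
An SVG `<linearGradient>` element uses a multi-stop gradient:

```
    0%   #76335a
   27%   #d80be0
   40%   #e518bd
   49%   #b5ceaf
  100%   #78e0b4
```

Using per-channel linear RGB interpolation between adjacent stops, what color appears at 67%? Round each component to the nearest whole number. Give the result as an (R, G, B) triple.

(159, 212, 177)

67% lies between the 49% and 100% stops, so the local fraction is t = (67 − 49)/(100 − 49) = 18/51 ≈ 0.3529.
#b5ceaf → (181, 206, 175); #78e0b4 → (120, 224, 180).
R = 181 + 0.3529 × (120 − 181) = 159.473 → 159
G = 206 + 0.3529 × (224 − 206) = 212.352 → 212
B = 175 + 0.3529 × (180 − 175) = 176.764 → 177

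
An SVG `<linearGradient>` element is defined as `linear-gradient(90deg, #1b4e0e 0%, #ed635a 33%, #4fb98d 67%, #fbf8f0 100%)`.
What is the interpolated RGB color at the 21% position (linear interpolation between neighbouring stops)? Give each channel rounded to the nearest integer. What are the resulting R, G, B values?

(161, 91, 62)

21% lies between the 0% and 33% stops, so the local fraction is t = (21 − 0)/(33 − 0) = 21/33 ≈ 0.6364.
#1b4e0e → (27, 78, 14); #ed635a → (237, 99, 90).
R = 27 + 0.6364 × (237 − 27) = 160.644 → 161
G = 78 + 0.6364 × (99 − 78) = 91.364 → 91
B = 14 + 0.6364 × (90 − 14) = 62.366 → 62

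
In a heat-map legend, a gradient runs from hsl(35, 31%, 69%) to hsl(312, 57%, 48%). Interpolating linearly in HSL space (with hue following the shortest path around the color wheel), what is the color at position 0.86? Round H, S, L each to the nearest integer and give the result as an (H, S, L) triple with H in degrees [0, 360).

Hue: 312 − 35 = 277°, but |277| > 180 so the shorter arc goes the other way: Δh = 277 − 360 = -83°.
H = 35 + 0.86 × (-83) = -36.38 → -36 → -36 mod 360 = 324°
S = 31 + 0.86 × (57 − 31) = 53.36 → 53%
L = 69 + 0.86 × (48 − 69) = 50.94 → 51%

(324, 53, 51)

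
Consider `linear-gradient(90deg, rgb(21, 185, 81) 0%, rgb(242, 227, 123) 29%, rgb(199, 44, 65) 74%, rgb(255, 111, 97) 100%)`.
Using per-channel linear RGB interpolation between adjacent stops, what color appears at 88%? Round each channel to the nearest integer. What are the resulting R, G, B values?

88% lies between the 74% and 100% stops, so the local fraction is t = (88 − 74)/(100 − 74) = 14/26 ≈ 0.5385.
R = 199 + 0.5385 × (255 − 199) = 229.156 → 229
G = 44 + 0.5385 × (111 − 44) = 80.079 → 80
B = 65 + 0.5385 × (97 − 65) = 82.232 → 82

(229, 80, 82)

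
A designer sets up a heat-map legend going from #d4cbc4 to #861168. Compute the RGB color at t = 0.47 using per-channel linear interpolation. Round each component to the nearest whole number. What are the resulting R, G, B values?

(175, 116, 153)

#d4cbc4 → (212, 203, 196); #861168 → (134, 17, 104).
R = 212 + 0.47 × (134 − 212) = 212 + 0.47 × -78 = 175.34 → 175
G = 203 + 0.47 × (17 − 203) = 203 + 0.47 × -186 = 115.58 → 116
B = 196 + 0.47 × (104 − 196) = 196 + 0.47 × -92 = 152.76 → 153
So the blended color is (175, 116, 153), about #af7499.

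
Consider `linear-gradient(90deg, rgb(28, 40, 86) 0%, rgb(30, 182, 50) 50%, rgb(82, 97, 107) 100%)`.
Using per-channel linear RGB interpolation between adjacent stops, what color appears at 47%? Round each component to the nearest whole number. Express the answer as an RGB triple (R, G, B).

(30, 173, 52)

47% lies between the 0% and 50% stops, so the local fraction is t = (47 − 0)/(50 − 0) = 47/50 ≈ 0.94.
R = 28 + 0.94 × (30 − 28) = 29.88 → 30
G = 40 + 0.94 × (182 − 40) = 173.48 → 173
B = 86 + 0.94 × (50 − 86) = 52.16 → 52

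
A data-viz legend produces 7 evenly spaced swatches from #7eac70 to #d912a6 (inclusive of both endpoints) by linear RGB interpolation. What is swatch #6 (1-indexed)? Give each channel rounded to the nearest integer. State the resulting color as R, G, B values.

With 7 swatches and endpoints inclusive, swatch 6 sits at t = (6 − 1)/(7 − 1) = 5/6 ≈ 0.8333.
#7eac70 → (126, 172, 112); #d912a6 → (217, 18, 166).
R = 126 + 0.8333 × (217 − 126) = 201.83 → 202
G = 172 + 0.8333 × (18 − 172) = 43.672 → 44
B = 112 + 0.8333 × (166 − 112) = 156.998 → 157

(202, 44, 157)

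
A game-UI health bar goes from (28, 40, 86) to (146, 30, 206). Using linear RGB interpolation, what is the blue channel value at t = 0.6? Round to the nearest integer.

B = 86 + 0.6 × (206 − 86) = 158 → 158

158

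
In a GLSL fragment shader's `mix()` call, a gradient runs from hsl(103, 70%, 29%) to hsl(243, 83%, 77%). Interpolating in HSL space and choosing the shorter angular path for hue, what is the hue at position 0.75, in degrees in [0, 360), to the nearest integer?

Hue arc: Δh = 243 − 103 = 140° (|Δh| ≤ 180, already the shorter path).
H = 103 + 0.75 × (140) = 208 → 208°

208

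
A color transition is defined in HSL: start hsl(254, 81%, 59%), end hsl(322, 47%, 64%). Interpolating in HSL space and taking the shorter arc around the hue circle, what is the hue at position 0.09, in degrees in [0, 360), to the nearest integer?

Hue arc: Δh = 322 − 254 = 68° (|Δh| ≤ 180, already the shorter path).
H = 254 + 0.09 × (68) = 260.12 → 260°

260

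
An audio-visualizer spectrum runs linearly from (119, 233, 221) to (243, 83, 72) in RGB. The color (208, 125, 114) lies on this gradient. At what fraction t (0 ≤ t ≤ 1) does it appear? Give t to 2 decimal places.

0.72

Invert the lerp on the G channel (largest span, 150): t = (125 − 233) / (83 − 233) = -108/-150 = 0.72.
Check on R: (208 − 119)/(243 − 119) = 0.7177 ✓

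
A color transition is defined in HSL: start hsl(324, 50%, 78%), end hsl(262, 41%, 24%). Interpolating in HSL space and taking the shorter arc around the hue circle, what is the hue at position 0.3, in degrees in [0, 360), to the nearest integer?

Hue arc: Δh = 262 − 324 = -62° (|Δh| ≤ 180, already the shorter path).
H = 324 + 0.3 × (-62) = 305.4 → 305°

305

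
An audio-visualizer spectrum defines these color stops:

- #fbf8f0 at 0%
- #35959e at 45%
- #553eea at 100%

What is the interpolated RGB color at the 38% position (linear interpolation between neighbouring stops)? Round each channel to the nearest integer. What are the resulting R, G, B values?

(84, 164, 171)

38% lies between the 0% and 45% stops, so the local fraction is t = (38 − 0)/(45 − 0) = 38/45 ≈ 0.8444.
#fbf8f0 → (251, 248, 240); #35959e → (53, 149, 158).
R = 251 + 0.8444 × (53 − 251) = 83.809 → 84
G = 248 + 0.8444 × (149 − 248) = 164.404 → 164
B = 240 + 0.8444 × (158 − 240) = 170.759 → 171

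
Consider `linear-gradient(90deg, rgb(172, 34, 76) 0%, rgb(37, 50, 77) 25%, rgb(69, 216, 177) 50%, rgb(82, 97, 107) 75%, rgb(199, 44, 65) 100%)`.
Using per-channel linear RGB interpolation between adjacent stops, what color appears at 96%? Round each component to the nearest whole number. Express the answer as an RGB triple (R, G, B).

(180, 52, 72)

96% lies between the 75% and 100% stops, so the local fraction is t = (96 − 75)/(100 − 75) = 21/25 ≈ 0.84.
R = 82 + 0.84 × (199 − 82) = 180.28 → 180
G = 97 + 0.84 × (44 − 97) = 52.48 → 52
B = 107 + 0.84 × (65 − 107) = 71.72 → 72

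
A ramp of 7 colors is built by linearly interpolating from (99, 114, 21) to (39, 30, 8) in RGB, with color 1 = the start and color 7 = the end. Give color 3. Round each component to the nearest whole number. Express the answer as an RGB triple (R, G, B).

(79, 86, 17)

With 7 swatches and endpoints inclusive, swatch 3 sits at t = (3 − 1)/(7 − 1) = 2/6 ≈ 0.3333.
R = 99 + 0.3333 × (39 − 99) = 79.002 → 79
G = 114 + 0.3333 × (30 − 114) = 86.003 → 86
B = 21 + 0.3333 × (8 − 21) = 16.667 → 17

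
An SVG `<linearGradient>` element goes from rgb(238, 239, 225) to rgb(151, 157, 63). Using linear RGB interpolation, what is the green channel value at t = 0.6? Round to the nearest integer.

190

G = 239 + 0.6 × (157 − 239) = 189.8 → 190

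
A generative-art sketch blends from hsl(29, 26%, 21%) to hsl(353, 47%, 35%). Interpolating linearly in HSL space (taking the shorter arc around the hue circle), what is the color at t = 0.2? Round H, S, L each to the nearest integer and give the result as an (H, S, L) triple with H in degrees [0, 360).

Hue: 353 − 29 = 324°, but |324| > 180 so the shorter arc goes the other way: Δh = 324 − 360 = -36°.
H = 29 + 0.2 × (-36) = 21.8 → 22°
S = 26 + 0.2 × (47 − 26) = 30.2 → 30%
L = 21 + 0.2 × (35 − 21) = 23.8 → 24%

(22, 30, 24)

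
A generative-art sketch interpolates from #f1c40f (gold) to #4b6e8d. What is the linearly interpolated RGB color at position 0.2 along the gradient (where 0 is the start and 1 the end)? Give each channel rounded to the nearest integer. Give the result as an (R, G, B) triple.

(208, 179, 40)

#f1c40f → (241, 196, 15); #4b6e8d → (75, 110, 141).
R = 241 + 0.2 × (75 − 241) = 241 + 0.2 × -166 = 207.8 → 208
G = 196 + 0.2 × (110 − 196) = 196 + 0.2 × -86 = 178.8 → 179
B = 15 + 0.2 × (141 − 15) = 15 + 0.2 × 126 = 40.2 → 40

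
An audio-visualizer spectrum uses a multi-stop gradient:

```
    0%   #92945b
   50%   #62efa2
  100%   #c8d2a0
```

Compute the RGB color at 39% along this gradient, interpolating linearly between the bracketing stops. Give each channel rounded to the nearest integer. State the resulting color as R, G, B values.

(109, 219, 146)

39% lies between the 0% and 50% stops, so the local fraction is t = (39 − 0)/(50 − 0) = 39/50 ≈ 0.78.
#92945b → (146, 148, 91); #62efa2 → (98, 239, 162).
R = 146 + 0.78 × (98 − 146) = 108.56 → 109
G = 148 + 0.78 × (239 − 148) = 218.98 → 219
B = 91 + 0.78 × (162 − 91) = 146.38 → 146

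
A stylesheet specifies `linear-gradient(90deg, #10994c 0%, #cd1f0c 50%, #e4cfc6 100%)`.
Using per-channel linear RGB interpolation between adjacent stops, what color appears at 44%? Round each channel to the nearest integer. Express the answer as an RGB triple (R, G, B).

(182, 46, 20)

44% lies between the 0% and 50% stops, so the local fraction is t = (44 − 0)/(50 − 0) = 44/50 ≈ 0.88.
#10994c → (16, 153, 76); #cd1f0c → (205, 31, 12).
R = 16 + 0.88 × (205 − 16) = 182.32 → 182
G = 153 + 0.88 × (31 − 153) = 45.64 → 46
B = 76 + 0.88 × (12 − 76) = 19.68 → 20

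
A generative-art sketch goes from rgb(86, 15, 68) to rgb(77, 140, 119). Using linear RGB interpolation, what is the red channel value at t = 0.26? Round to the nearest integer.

84

R = 86 + 0.26 × (77 − 86) = 83.66 → 84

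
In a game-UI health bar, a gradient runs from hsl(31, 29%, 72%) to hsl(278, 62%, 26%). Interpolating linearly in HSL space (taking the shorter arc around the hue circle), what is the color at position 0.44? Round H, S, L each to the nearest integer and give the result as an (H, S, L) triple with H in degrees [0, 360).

Hue: 278 − 31 = 247°, but |247| > 180 so the shorter arc goes the other way: Δh = 247 − 360 = -113°.
H = 31 + 0.44 × (-113) = -18.72 → -19 → -19 mod 360 = 341°
S = 29 + 0.44 × (62 − 29) = 43.52 → 44%
L = 72 + 0.44 × (26 − 72) = 51.76 → 52%

(341, 44, 52)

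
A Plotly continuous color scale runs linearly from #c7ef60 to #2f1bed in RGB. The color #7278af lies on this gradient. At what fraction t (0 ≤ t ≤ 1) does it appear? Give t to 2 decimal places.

Invert the lerp on the G channel (largest span, 212): t = (120 − 239) / (27 − 239) = -119/-212 = 0.56132.
Check on R: (114 − 199)/(47 − 199) = 0.5592 ✓

0.56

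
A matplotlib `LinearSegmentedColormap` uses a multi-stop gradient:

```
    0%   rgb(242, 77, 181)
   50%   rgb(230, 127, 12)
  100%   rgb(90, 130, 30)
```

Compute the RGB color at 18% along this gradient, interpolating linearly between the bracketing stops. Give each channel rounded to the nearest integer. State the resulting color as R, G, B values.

(238, 95, 120)

18% lies between the 0% and 50% stops, so the local fraction is t = (18 − 0)/(50 − 0) = 18/50 ≈ 0.36.
R = 242 + 0.36 × (230 − 242) = 237.68 → 238
G = 77 + 0.36 × (127 − 77) = 95 → 95
B = 181 + 0.36 × (12 − 181) = 120.16 → 120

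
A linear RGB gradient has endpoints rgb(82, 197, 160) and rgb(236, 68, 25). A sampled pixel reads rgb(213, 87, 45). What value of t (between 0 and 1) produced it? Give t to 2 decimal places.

Invert the lerp on the R channel (largest span, 154): t = (213 − 82) / (236 − 82) = 131/154 = 0.85065.
Check on G: (87 − 197)/(68 − 197) = 0.8527 ✓

0.85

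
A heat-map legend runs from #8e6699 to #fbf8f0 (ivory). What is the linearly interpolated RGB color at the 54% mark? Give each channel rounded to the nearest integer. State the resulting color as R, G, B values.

(201, 181, 200)

#8e6699 → (142, 102, 153); #fbf8f0 → (251, 248, 240).
54% corresponds to t = 0.54.
R = 142 + 0.54 × (251 − 142) = 142 + 0.54 × 109 = 200.86 → 201
G = 102 + 0.54 × (248 − 102) = 102 + 0.54 × 146 = 180.84 → 181
B = 153 + 0.54 × (240 − 153) = 153 + 0.54 × 87 = 199.98 → 200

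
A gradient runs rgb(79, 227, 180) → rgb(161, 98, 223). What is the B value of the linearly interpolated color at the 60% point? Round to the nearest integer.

B = 180 + 0.6 × (223 − 180) = 205.8 → 206

206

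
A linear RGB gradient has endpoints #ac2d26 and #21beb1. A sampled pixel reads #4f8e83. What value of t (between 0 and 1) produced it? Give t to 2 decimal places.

Invert the lerp on the G channel (largest span, 145): t = (142 − 45) / (190 − 45) = 97/145 = 0.66897.
Check on R: (79 − 172)/(33 − 172) = 0.6691 ✓

0.67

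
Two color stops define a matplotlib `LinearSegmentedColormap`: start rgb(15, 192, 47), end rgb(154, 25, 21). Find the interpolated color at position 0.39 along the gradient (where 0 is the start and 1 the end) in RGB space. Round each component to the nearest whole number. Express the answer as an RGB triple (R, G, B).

(69, 127, 37)

R = 15 + 0.39 × (154 − 15) = 15 + 0.39 × 139 = 69.21 → 69
G = 192 + 0.39 × (25 − 192) = 192 + 0.39 × -167 = 126.87 → 127
B = 47 + 0.39 × (21 − 47) = 47 + 0.39 × -26 = 36.86 → 37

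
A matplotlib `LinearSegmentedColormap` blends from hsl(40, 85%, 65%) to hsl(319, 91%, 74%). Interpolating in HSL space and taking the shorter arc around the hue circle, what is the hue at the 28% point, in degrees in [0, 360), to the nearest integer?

17

Hue: 319 − 40 = 279°, but |279| > 180 so the shorter arc goes the other way: Δh = 279 − 360 = -81°.
H = 40 + 0.28 × (-81) = 17.32 → 17°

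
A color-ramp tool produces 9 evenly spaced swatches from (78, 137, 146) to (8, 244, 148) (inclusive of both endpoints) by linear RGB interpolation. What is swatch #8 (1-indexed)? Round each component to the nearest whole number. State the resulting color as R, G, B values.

(17, 231, 148)

With 9 swatches and endpoints inclusive, swatch 8 sits at t = (8 − 1)/(9 − 1) = 7/8 ≈ 0.875.
R = 78 + 0.875 × (8 − 78) = 16.75 → 17
G = 137 + 0.875 × (244 − 137) = 230.625 → 231
B = 146 + 0.875 × (148 − 146) = 147.75 → 148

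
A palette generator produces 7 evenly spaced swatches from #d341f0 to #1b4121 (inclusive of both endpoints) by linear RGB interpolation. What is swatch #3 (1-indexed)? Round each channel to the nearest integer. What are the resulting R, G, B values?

(150, 65, 171)

With 7 swatches and endpoints inclusive, swatch 3 sits at t = (3 − 1)/(7 − 1) = 2/6 ≈ 0.3333.
#d341f0 → (211, 65, 240); #1b4121 → (27, 65, 33).
R = 211 + 0.3333 × (27 − 211) = 149.673 → 150
G = 65 + 0.3333 × (65 − 65) = 65 → 65
B = 240 + 0.3333 × (33 − 240) = 171.007 → 171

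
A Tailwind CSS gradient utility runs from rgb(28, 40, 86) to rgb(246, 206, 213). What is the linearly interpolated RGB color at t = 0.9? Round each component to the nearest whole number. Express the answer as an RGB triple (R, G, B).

(224, 189, 200)

R = 28 + 0.9 × (246 − 28) = 28 + 0.9 × 218 = 224.2 → 224
G = 40 + 0.9 × (206 − 40) = 40 + 0.9 × 166 = 189.4 → 189
B = 86 + 0.9 × (213 − 86) = 86 + 0.9 × 127 = 200.3 → 200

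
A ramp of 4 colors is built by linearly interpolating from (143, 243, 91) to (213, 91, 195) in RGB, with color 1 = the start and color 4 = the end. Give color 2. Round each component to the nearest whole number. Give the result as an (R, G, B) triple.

With 4 swatches and endpoints inclusive, swatch 2 sits at t = (2 − 1)/(4 − 1) = 1/3 ≈ 0.3333.
R = 143 + 0.3333 × (213 − 143) = 166.331 → 166
G = 243 + 0.3333 × (91 − 243) = 192.338 → 192
B = 91 + 0.3333 × (195 − 91) = 125.663 → 126

(166, 192, 126)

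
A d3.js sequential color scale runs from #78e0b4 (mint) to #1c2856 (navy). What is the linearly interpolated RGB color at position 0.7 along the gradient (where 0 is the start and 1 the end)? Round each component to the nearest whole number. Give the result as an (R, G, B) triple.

#78e0b4 → (120, 224, 180); #1c2856 → (28, 40, 86).
R = 120 + 0.7 × (28 − 120) = 120 + 0.7 × -92 = 55.6 → 56
G = 224 + 0.7 × (40 − 224) = 224 + 0.7 × -184 = 95.2 → 95
B = 180 + 0.7 × (86 − 180) = 180 + 0.7 × -94 = 114.2 → 114

(56, 95, 114)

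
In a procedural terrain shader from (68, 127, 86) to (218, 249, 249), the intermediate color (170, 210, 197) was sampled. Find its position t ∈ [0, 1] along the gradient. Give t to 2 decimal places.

0.68

Invert the lerp on the B channel (largest span, 163): t = (197 − 86) / (249 − 86) = 111/163 = 0.68098.
Check on R: (170 − 68)/(218 − 68) = 0.68 ✓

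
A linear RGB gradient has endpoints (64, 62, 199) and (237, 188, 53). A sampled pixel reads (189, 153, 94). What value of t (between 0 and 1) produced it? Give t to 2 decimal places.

0.72

Invert the lerp on the R channel (largest span, 173): t = (189 − 64) / (237 − 64) = 125/173 = 0.72254.
Check on G: (153 − 62)/(188 − 62) = 0.7222 ✓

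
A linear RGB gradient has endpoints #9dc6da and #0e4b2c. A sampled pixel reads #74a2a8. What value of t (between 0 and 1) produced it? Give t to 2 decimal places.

Invert the lerp on the B channel (largest span, 174): t = (168 − 218) / (44 − 218) = -50/-174 = 0.28736.
Check on R: (116 − 157)/(14 − 157) = 0.2867 ✓

0.29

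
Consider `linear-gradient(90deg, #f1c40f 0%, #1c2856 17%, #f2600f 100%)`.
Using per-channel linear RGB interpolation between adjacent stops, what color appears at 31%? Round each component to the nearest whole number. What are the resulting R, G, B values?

(64, 49, 74)

31% lies between the 17% and 100% stops, so the local fraction is t = (31 − 17)/(100 − 17) = 14/83 ≈ 0.1687.
#1c2856 → (28, 40, 86); #f2600f → (242, 96, 15).
R = 28 + 0.1687 × (242 − 28) = 64.102 → 64
G = 40 + 0.1687 × (96 − 40) = 49.447 → 49
B = 86 + 0.1687 × (15 − 86) = 74.022 → 74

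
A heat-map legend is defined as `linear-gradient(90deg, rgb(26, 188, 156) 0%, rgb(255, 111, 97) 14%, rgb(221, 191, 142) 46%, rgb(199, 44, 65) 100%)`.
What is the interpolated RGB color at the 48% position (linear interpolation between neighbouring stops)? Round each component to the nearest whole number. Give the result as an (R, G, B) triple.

48% lies between the 46% and 100% stops, so the local fraction is t = (48 − 46)/(100 − 46) = 2/54 ≈ 0.037.
R = 221 + 0.037 × (199 − 221) = 220.186 → 220
G = 191 + 0.037 × (44 − 191) = 185.561 → 186
B = 142 + 0.037 × (65 − 142) = 139.151 → 139

(220, 186, 139)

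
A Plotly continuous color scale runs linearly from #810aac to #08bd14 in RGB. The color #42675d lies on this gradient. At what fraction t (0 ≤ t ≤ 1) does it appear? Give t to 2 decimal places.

0.52

Invert the lerp on the G channel (largest span, 179): t = (103 − 10) / (189 − 10) = 93/179 = 0.51955.
Check on R: (66 − 129)/(8 − 129) = 0.5207 ✓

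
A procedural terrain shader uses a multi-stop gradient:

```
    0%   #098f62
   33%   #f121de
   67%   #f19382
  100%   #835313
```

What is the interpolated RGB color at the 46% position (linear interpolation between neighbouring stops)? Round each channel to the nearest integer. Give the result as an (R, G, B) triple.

(241, 77, 187)

46% lies between the 33% and 67% stops, so the local fraction is t = (46 − 33)/(67 − 33) = 13/34 ≈ 0.3824.
#f121de → (241, 33, 222); #f19382 → (241, 147, 130).
R = 241 + 0.3824 × (241 − 241) = 241 → 241
G = 33 + 0.3824 × (147 − 33) = 76.594 → 77
B = 222 + 0.3824 × (130 − 222) = 186.819 → 187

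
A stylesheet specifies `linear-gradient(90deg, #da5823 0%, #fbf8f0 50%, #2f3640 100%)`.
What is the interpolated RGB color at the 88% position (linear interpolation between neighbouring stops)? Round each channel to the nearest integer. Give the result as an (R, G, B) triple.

88% lies between the 50% and 100% stops, so the local fraction is t = (88 − 50)/(100 − 50) = 38/50 ≈ 0.76.
#fbf8f0 → (251, 248, 240); #2f3640 → (47, 54, 64).
R = 251 + 0.76 × (47 − 251) = 95.96 → 96
G = 248 + 0.76 × (54 − 248) = 100.56 → 101
B = 240 + 0.76 × (64 − 240) = 106.24 → 106

(96, 101, 106)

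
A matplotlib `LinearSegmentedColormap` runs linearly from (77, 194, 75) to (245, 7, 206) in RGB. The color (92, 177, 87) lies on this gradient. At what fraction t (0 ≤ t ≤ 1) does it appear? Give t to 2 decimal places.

Invert the lerp on the G channel (largest span, 187): t = (177 − 194) / (7 − 194) = -17/-187 = 0.090909.
Check on R: (92 − 77)/(245 − 77) = 0.08929 ✓

0.09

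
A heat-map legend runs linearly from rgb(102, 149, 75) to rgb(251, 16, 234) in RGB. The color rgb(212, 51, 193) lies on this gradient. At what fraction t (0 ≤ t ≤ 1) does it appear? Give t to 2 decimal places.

0.74

Invert the lerp on the B channel (largest span, 159): t = (193 − 75) / (234 − 75) = 118/159 = 0.74214.
Check on R: (212 − 102)/(251 − 102) = 0.7383 ✓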